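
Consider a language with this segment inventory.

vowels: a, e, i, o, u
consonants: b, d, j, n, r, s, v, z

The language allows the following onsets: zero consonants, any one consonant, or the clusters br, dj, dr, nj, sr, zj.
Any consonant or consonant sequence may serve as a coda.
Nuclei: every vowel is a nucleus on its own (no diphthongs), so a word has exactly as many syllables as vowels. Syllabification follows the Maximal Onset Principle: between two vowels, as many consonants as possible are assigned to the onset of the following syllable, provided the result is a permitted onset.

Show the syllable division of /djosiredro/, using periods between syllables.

djo.si.re.dro

Vowels present: o, i, e, o; each is a nucleus, giving 4 syllables.
Between /o/ (V1) and /i/ (V2): /s/ → onset of the next syllable (single consonants are always licit onsets).
Between /i/ (V2) and /e/ (V3): /r/ → onset of the next syllable (single consonants are always licit onsets).
Between /e/ (V3) and /o/ (V4): /dr/ is a licit onset in full, so it all attaches to the next syllable.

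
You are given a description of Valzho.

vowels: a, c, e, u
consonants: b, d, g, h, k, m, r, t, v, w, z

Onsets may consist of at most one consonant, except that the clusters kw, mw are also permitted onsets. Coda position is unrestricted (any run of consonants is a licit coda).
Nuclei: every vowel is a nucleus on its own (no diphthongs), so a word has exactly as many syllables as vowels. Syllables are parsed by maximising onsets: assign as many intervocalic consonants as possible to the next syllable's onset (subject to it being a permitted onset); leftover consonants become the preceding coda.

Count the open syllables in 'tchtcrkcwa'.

2

Nuclei (vowels): c, c, c, a → 4 syllables.
σ1/σ2 boundary: /ht/ — longest licit onset from the right is /t/, leaving /h/ as coda.
σ2/σ3 boundary: /rk/ — longest licit onset from the right is /k/, leaving /r/ as coda.
σ3/σ4 boundary: /w/ → onset of the next syllable (single consonants are always licit onsets).
So the parse is tch.tcr.kc.wa.
Classifying each syllable: /tch/ (closed), /tcr/ (closed), /kc/ (open), /wa/ (open).
Open syllables: 2.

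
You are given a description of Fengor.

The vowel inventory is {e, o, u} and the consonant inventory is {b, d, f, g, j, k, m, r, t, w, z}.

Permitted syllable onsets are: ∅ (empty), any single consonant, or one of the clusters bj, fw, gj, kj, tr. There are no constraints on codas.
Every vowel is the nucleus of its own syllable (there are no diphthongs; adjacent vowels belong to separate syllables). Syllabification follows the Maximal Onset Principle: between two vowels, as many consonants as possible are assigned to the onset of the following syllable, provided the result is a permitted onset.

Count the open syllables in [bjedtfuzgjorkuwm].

Nuclei (vowels): e, u, o, u → 4 syllables.
/e…u/ gap (V1→V2): /dtf/; trying suffixes from longest down, /f/ is the first permitted one, so coda /dt/ | onset /f/.
/u…o/ gap (V2→V3): /zgj/ — longest licit onset from the right is /gj/, leaving /z/ as coda.
/o…u/ gap (V3→V4): /rk/; trying suffixes from longest down, /k/ is the first permitted one, so coda /r/ | onset /k/.
So the parse is bjedt.fuz.gjor.kuwm.
Classifying each syllable: /bjedt/ (closed), /fuz/ (closed), /gjor/ (closed), /kuwm/ (closed).
Open syllables: 0.

0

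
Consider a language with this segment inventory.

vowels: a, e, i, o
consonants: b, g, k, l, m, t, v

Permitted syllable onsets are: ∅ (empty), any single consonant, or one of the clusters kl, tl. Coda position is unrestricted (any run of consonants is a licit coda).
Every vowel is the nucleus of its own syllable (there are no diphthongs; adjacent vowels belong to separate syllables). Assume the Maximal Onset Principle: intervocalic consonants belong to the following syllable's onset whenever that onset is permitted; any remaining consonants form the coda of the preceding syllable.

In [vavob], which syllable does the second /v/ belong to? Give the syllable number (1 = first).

2

Vowels present: a, o; each is a nucleus, giving 2 syllables.
V1 /a/ – V2 /o/: just /v/ — single C goes to the following onset.
Result: va.vob.
The second /v/ is in the onset of syllable 2 (/vob/).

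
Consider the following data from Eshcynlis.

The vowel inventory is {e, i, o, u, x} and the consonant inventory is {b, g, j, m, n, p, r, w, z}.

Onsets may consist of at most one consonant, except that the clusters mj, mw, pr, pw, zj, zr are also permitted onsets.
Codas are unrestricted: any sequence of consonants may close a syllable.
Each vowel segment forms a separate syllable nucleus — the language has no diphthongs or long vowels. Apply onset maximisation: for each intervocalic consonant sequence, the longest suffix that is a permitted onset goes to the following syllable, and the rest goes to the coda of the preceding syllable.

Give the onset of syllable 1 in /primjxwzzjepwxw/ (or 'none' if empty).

Vowels present: i, x, e, x; each is a nucleus, giving 4 syllables.
σ1/σ2 boundary: /mj/ — entire cluster is a permitted onset → onset /mj/, coda ∅.
σ2/σ3 boundary: /wzzj/; trying suffixes from longest down, /zj/ is the first permitted one, so coda /wz/ | onset /zj/.
σ3/σ4 boundary: /pw/ — entire cluster is a permitted onset → onset /pw/, coda ∅.
Putting it together: pri.mjxwz.zje.pwxw.
Syllable 1 is /pri/: onset /pr/, nucleus /i/, coda ∅.

pr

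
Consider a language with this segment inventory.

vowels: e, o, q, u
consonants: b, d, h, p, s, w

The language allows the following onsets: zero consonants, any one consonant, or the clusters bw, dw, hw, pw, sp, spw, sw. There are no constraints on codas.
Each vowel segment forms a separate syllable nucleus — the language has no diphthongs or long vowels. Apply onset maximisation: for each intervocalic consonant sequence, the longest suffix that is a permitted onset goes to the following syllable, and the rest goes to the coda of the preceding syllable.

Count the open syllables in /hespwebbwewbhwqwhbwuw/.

1

The vowels are e, e, e, q, u — 5 nuclei, so 5 syllables.
Between /e/ (V1) and /e/ (V2): /spw/ is a licit onset in full, so it all attaches to the next syllable.
Between /e/ (V2) and /e/ (V3): /bbw/; trying suffixes from longest down, /bw/ is the first permitted one, so coda /b/ | onset /bw/.
Between /e/ (V3) and /q/ (V4): /wbhw/ — longest licit onset from the right is /hw/, leaving /wb/ as coda.
Between /q/ (V4) and /u/ (V5): /whbw/ — longest licit onset from the right is /bw/, leaving /wh/ as coda.
So the parse is he.spweb.bwewb.hwqwh.bwuw.
Classifying each syllable: /he/ (open), /spweb/ (closed), /bwewb/ (closed), /hwqwh/ (closed), /bwuw/ (closed).
Open syllables: 1.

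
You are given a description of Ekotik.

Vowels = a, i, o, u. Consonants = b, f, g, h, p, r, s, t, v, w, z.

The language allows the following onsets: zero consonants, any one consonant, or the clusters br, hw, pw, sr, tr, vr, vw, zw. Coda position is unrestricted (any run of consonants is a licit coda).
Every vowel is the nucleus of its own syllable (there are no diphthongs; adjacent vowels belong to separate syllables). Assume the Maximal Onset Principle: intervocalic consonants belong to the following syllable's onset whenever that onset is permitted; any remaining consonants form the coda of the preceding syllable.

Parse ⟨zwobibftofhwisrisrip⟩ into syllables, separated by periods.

zwo.bibf.tof.hwi.sri.srip

Vowels present: o, i, o, i, i, i; each is a nucleus, giving 6 syllables.
/o…i/ gap (V1→V2): /b/ → onset of the next syllable (single consonants are always licit onsets).
/i…o/ gap (V2→V3): /bft/; trying suffixes from longest down, /t/ is the first permitted one, so coda /bf/ | onset /t/.
/o…i/ gap (V3→V4): /fhw/ — longest licit onset from the right is /hw/, leaving /f/ as coda.
/i…i/ gap (V4→V5): /sr/ is a licit onset in full, so it all attaches to the next syllable.
/i…i/ gap (V5→V6): /sr/ is a licit onset in full, so it all attaches to the next syllable.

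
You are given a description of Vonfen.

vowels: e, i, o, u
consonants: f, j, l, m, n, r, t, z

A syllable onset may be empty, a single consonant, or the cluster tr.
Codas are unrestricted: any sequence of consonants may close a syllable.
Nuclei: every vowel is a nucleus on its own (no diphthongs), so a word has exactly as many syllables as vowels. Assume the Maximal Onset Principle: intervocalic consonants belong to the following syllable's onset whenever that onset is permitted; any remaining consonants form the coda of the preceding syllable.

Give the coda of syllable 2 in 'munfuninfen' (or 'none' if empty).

none

The vowels are u, u, i, e — 4 nuclei, so 4 syllables.
/u…u/ gap (V1→V2): /nf/ splits as /n/ + /f/ (/f/ is the longest suffix that is a licit onset).
/u…i/ gap (V2→V3): /n/ is a single consonant, so it becomes the next onset.
/i…e/ gap (V3→V4): /nf/ splits as /n/ + /f/ (/f/ is the longest suffix that is a licit onset).
So the parse is mun.fu.nin.fen.
Syllable 2 is /fu/: onset /f/, nucleus /u/, coda ∅.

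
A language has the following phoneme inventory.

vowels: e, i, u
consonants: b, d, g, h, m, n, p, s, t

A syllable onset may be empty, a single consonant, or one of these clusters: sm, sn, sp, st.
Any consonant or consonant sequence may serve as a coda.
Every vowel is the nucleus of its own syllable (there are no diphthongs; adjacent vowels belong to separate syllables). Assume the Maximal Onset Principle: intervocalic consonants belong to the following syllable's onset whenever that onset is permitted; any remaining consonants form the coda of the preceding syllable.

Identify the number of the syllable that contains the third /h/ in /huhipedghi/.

4

Vowels present: u, i, e, i; each is a nucleus, giving 4 syllables.
V1 /u/ – V2 /i/: just /h/ — single C goes to the following onset.
V2 /i/ – V3 /e/: /p/ is a single consonant, so it becomes the next onset.
V3 /e/ – V4 /i/: cluster /dgh/ — the longest permitted-onset suffix is /h/; onset = /h/, preceding coda = /dg/.
So the parse is hu.hi.pedg.hi.
The third /h/ is in the onset of syllable 4 (/hi/).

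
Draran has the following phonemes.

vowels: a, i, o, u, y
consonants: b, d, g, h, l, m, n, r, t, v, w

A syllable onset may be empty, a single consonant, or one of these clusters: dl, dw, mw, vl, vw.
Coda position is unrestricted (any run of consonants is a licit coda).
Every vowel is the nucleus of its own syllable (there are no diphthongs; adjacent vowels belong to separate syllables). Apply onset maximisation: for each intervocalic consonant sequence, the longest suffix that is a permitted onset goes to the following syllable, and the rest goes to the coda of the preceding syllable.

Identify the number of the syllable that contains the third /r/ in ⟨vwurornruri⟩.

3

Vowels present: u, o, u, i; each is a nucleus, giving 4 syllables.
/u…o/ gap (V1→V2): just /r/ — single C goes to the following onset.
/o…u/ gap (V2→V3): cluster /rnr/ — the longest permitted-onset suffix is /r/; onset = /r/, preceding coda = /rn/.
/u…i/ gap (V3→V4): /r/ is a single consonant, so it becomes the next onset.
Putting it together: vwu.rorn.ru.ri.
The third /r/ is in the onset of syllable 3 (/ru/).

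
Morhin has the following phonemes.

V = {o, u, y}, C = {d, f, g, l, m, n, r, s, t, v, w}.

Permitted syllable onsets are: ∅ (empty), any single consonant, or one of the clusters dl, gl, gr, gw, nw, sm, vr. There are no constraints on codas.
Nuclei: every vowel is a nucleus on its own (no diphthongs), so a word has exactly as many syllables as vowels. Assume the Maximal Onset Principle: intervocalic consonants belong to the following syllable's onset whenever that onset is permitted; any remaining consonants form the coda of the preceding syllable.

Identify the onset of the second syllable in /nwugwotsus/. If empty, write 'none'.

Vowels present: u, o, u; each is a nucleus, giving 3 syllables.
σ1/σ2 boundary: cluster /gw/ — /gw/ is itself a permitted onset, so the whole cluster goes right; preceding coda = ∅.
σ2/σ3 boundary: /ts/ splits as /t/ + /s/ (/s/ is the longest suffix that is a licit onset).
Syllabification: nwu.gwot.sus.
Syllable 2 is /gwot/: onset /gw/, nucleus /o/, coda /t/.

gw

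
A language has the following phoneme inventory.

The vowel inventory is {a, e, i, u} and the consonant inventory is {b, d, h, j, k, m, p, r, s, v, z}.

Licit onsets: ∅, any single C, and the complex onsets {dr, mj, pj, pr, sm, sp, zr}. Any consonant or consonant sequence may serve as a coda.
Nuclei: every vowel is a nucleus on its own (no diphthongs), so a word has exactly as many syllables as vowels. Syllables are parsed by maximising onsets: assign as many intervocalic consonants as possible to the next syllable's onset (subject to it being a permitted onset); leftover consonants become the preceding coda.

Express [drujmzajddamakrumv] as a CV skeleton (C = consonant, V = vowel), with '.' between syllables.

The vowels are u, a, a, a, u — 5 nuclei, so 5 syllables.
V1 /u/ – V2 /a/: /jmz/ — longest licit onset from the right is /z/, leaving /jm/ as coda.
V2 /a/ – V3 /a/: cluster /jdd/ — the longest permitted-onset suffix is /d/; onset = /d/, preceding coda = /jd/.
V3 /a/ – V4 /a/: /m/ is a single consonant, so it becomes the next onset.
V4 /a/ – V5 /u/: /kr/; trying suffixes from longest down, /r/ is the first permitted one, so coda /k/ | onset /r/.
Putting it together: drujm.zajd.da.mak.rumv.
Mapping each syllable to C/V: /drujm/ → CCVCC, /zajd/ → CVCC, /da/ → CV, /mak/ → CVC, /rumv/ → CVCC.

CCVCC.CVCC.CV.CVC.CVCC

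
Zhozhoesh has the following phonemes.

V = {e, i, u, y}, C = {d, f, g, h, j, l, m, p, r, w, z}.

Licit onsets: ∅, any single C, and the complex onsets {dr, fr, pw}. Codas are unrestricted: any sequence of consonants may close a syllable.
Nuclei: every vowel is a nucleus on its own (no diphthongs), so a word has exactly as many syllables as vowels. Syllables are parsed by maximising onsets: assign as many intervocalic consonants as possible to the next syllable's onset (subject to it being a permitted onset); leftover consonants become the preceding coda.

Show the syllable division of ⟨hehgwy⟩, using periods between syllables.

hehg.wy

The vowels are e, y — 2 nuclei, so 2 syllables.
Between /e/ (V1) and /y/ (V2): /hgw/ splits as /hg/ + /w/ (/w/ is the longest suffix that is a licit onset).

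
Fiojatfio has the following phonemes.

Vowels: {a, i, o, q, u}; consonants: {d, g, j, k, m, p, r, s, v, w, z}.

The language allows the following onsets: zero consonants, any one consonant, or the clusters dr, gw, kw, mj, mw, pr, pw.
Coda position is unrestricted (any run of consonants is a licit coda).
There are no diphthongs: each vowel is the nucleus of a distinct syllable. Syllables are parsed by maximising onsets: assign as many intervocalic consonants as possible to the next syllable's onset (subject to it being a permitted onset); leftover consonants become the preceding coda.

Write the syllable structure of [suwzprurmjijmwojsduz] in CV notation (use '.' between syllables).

CVCC.CCVC.CCVC.CCVCC.CVC

The vowels are u, u, i, o, u — 5 nuclei, so 5 syllables.
V1 /u/ – V2 /u/: /wzpr/; trying suffixes from longest down, /pr/ is the first permitted one, so coda /wz/ | onset /pr/.
V2 /u/ – V3 /i/: /rmj/ — longest licit onset from the right is /mj/, leaving /r/ as coda.
V3 /i/ – V4 /o/: cluster /jmw/ — the longest permitted-onset suffix is /mw/; onset = /mw/, preceding coda = /j/.
V4 /o/ – V5 /u/: /jsd/; trying suffixes from longest down, /d/ is the first permitted one, so coda /js/ | onset /d/.
Putting it together: suwz.prur.mjij.mwojs.duz.
Mapping each syllable to C/V: /suwz/ → CVCC, /prur/ → CCVC, /mjij/ → CCVC, /mwojs/ → CCVCC, /duz/ → CVC.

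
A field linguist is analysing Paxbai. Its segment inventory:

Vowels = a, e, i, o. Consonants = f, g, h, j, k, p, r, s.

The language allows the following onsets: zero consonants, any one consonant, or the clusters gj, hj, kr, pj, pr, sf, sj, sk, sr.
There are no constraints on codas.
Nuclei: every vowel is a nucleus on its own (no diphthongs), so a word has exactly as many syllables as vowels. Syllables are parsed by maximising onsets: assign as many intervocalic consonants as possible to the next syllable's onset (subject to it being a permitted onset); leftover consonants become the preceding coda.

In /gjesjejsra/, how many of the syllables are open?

Nuclei (vowels): e, e, a → 3 syllables.
V1 /e/ – V2 /e/: /sj/ is a licit onset in full, so it all attaches to the next syllable.
V2 /e/ – V3 /a/: cluster /jsr/ — the longest permitted-onset suffix is /sr/; onset = /sr/, preceding coda = /j/.
Putting it together: gje.sjej.sra.
Classifying each syllable: /gje/ (open), /sjej/ (closed), /sra/ (open).
Open syllables: 2.

2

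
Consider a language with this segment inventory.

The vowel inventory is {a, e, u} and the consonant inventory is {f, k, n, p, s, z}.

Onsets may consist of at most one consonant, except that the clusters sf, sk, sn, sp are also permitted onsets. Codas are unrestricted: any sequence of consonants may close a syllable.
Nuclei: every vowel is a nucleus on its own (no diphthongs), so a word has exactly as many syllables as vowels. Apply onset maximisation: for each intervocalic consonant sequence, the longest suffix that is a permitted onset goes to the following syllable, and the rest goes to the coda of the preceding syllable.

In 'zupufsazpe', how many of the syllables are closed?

2

Vowels present: u, u, a, e; each is a nucleus, giving 4 syllables.
V1 /u/ – V2 /u/: /p/ is a single consonant, so it becomes the next onset.
V2 /u/ – V3 /a/: /fs/ splits as /f/ + /s/ (/s/ is the longest suffix that is a licit onset).
V3 /a/ – V4 /e/: /zp/; trying suffixes from longest down, /p/ is the first permitted one, so coda /z/ | onset /p/.
Putting it together: zu.puf.saz.pe.
Classifying each syllable: /zu/ (open), /puf/ (closed), /saz/ (closed), /pe/ (open).
Closed syllables: 2.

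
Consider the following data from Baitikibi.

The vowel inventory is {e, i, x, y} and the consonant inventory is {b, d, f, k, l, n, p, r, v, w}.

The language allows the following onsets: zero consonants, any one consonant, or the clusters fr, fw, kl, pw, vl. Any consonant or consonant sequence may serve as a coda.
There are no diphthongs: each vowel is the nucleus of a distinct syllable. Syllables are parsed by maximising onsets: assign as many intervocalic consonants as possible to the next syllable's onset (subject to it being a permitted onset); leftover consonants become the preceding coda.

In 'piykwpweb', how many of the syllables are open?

Vowels present: i, y, e; each is a nucleus, giving 3 syllables.
/i…y/ gap (V1→V2): hiatus — the boundary sits between the two vowels.
/y…e/ gap (V2→V3): /kwpw/; trying suffixes from longest down, /pw/ is the first permitted one, so coda /kw/ | onset /pw/.
Result: pi.ykw.pweb.
Classifying each syllable: /pi/ (open), /ykw/ (closed), /pweb/ (closed).
Open syllables: 1.

1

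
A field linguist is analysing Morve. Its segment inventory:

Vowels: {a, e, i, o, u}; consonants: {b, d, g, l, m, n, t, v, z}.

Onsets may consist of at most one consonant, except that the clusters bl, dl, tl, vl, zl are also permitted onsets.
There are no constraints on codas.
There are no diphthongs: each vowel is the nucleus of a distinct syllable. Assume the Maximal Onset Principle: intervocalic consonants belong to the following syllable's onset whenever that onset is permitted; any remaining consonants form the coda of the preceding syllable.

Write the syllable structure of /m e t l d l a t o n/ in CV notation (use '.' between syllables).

Nuclei (vowels): e, a, o → 3 syllables.
/e…a/ gap (V1→V2): cluster /tldl/ — the longest permitted-onset suffix is /dl/; onset = /dl/, preceding coda = /tl/.
/a…o/ gap (V2→V3): /t/ → onset of the next syllable (single consonants are always licit onsets).
Putting it together: metl.dla.ton.
Mapping each syllable to C/V: /metl/ → CVCC, /dla/ → CCV, /ton/ → CVC.

CVCC.CCV.CVC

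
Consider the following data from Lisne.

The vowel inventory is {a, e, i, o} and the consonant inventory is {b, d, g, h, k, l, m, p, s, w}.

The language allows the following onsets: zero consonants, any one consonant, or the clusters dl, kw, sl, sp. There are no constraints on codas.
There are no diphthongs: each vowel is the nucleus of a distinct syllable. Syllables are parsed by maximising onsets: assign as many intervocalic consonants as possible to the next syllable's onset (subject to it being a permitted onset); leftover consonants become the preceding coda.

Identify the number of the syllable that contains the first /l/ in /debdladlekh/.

Vowels present: e, a, e; each is a nucleus, giving 3 syllables.
Between /e/ (V1) and /a/ (V2): cluster /bdl/ — the longest permitted-onset suffix is /dl/; onset = /dl/, preceding coda = /b/.
Between /a/ (V2) and /e/ (V3): /dl/ — entire cluster is a permitted onset → onset /dl/, coda ∅.
Syllabification: deb.dla.dlekh.
The first /l/ is in the onset of syllable 2 (/dla/).

2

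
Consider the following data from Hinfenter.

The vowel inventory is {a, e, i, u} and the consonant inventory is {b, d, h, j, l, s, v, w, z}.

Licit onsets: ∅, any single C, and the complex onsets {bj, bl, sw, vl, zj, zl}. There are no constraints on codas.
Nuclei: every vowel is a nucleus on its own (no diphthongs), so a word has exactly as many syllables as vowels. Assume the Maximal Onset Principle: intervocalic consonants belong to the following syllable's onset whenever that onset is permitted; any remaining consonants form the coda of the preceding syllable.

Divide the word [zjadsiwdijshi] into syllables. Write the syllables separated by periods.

Vowels present: a, i, i, i; each is a nucleus, giving 4 syllables.
/a…i/ gap (V1→V2): /ds/ splits as /d/ + /s/ (/s/ is the longest suffix that is a licit onset).
/i…i/ gap (V2→V3): /wd/ splits as /w/ + /d/ (/d/ is the longest suffix that is a licit onset).
/i…i/ gap (V3→V4): /jsh/ — longest licit onset from the right is /h/, leaving /js/ as coda.

zjad.siw.dijs.hi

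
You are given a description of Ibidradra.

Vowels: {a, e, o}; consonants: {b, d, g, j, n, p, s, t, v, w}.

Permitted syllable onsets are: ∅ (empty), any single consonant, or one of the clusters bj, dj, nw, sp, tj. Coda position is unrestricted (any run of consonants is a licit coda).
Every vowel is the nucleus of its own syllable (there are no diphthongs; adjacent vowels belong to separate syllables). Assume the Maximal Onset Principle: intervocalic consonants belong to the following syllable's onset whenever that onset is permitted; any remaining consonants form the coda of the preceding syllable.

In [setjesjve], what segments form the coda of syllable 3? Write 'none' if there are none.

none

Vowels present: e, e, e; each is a nucleus, giving 3 syllables.
σ1/σ2 boundary: /tj/ — entire cluster is a permitted onset → onset /tj/, coda ∅.
σ2/σ3 boundary: /sjv/ — longest licit onset from the right is /v/, leaving /sj/ as coda.
Syllabification: se.tjesj.ve.
Syllable 3 is /ve/: onset /v/, nucleus /e/, coda ∅.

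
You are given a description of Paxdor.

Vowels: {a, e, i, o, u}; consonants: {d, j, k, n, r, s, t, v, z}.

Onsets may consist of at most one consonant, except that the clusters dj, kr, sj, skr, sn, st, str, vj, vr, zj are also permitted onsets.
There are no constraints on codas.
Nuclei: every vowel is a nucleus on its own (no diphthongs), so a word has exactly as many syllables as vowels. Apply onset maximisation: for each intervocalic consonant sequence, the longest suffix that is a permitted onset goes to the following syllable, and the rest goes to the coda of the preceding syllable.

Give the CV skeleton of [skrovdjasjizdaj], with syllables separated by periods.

Nuclei (vowels): o, a, i, a → 4 syllables.
Between /o/ (V1) and /a/ (V2): /vdj/; trying suffixes from longest down, /dj/ is the first permitted one, so coda /v/ | onset /dj/.
Between /a/ (V2) and /i/ (V3): /sj/ — entire cluster is a permitted onset → onset /sj/, coda ∅.
Between /i/ (V3) and /a/ (V4): /zd/; trying suffixes from longest down, /d/ is the first permitted one, so coda /z/ | onset /d/.
Syllabification: skrov.dja.sjiz.daj.
Mapping each syllable to C/V: /skrov/ → CCCVC, /dja/ → CCV, /sjiz/ → CCVC, /daj/ → CVC.

CCCVC.CCV.CCVC.CVC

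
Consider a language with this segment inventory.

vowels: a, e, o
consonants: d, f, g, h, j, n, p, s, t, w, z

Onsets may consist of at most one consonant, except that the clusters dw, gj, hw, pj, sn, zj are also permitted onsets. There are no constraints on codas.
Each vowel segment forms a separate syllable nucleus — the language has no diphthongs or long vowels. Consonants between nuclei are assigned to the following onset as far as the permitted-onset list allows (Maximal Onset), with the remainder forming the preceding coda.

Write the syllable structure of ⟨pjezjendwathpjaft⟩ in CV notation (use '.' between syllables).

The vowels are e, e, a, a — 4 nuclei, so 4 syllables.
V1 /e/ – V2 /e/: /zj/ — entire cluster is a permitted onset → onset /zj/, coda ∅.
V2 /e/ – V3 /a/: /ndw/; trying suffixes from longest down, /dw/ is the first permitted one, so coda /n/ | onset /dw/.
V3 /a/ – V4 /a/: cluster /thpj/ — the longest permitted-onset suffix is /pj/; onset = /pj/, preceding coda = /th/.
Syllabification: pje.zjen.dwath.pjaft.
Mapping each syllable to C/V: /pje/ → CCV, /zjen/ → CCVC, /dwath/ → CCVCC, /pjaft/ → CCVCC.

CCV.CCVC.CCVCC.CCVCC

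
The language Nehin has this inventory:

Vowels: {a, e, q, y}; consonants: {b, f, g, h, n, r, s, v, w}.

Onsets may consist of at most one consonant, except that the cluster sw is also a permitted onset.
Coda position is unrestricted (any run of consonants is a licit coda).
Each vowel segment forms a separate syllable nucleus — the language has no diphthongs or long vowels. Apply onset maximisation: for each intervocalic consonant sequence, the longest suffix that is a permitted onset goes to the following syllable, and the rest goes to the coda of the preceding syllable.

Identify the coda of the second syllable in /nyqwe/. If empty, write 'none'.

none

Nuclei (vowels): y, q, e → 3 syllables.
σ1/σ2 boundary: hiatus — the boundary sits between the two vowels.
σ2/σ3 boundary: /w/ → onset of the next syllable (single consonants are always licit onsets).
Syllabification: ny.q.we.
Syllable 2 is /q/: onset ∅, nucleus /q/, coda ∅.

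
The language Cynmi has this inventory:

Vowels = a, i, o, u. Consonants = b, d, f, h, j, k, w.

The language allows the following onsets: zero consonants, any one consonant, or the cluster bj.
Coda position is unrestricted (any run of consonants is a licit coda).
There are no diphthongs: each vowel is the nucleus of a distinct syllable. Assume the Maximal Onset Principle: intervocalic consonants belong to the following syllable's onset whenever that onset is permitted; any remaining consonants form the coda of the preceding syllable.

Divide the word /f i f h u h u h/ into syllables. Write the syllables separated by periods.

fif.hu.huh

Vowels present: i, u, u; each is a nucleus, giving 3 syllables.
σ1/σ2 boundary: /fh/; trying suffixes from longest down, /h/ is the first permitted one, so coda /f/ | onset /h/.
σ2/σ3 boundary: /h/ → onset of the next syllable (single consonants are always licit onsets).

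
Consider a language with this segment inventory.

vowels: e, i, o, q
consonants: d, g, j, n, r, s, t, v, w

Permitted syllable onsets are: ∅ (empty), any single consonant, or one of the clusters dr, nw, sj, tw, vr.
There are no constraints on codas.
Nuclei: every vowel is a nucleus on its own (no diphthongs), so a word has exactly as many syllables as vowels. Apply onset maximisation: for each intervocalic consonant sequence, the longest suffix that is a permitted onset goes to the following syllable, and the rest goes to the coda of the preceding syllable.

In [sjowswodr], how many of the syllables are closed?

Vowels present: o, o; each is a nucleus, giving 2 syllables.
σ1/σ2 boundary: cluster /wsw/ — the longest permitted-onset suffix is /w/; onset = /w/, preceding coda = /ws/.
Result: sjows.wodr.
Classifying each syllable: /sjows/ (closed), /wodr/ (closed).
Closed syllables: 2.

2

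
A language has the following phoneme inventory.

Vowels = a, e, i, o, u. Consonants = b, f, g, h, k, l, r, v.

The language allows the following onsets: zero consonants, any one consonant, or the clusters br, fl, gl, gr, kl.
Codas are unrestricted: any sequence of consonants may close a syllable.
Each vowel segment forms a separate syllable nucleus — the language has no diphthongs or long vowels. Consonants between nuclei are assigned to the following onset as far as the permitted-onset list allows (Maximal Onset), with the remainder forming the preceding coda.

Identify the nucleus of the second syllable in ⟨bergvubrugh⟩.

u

The vowels are e, u, u — 3 nuclei, so 3 syllables.
The second nucleus (vowel 2 from the left) is /u/.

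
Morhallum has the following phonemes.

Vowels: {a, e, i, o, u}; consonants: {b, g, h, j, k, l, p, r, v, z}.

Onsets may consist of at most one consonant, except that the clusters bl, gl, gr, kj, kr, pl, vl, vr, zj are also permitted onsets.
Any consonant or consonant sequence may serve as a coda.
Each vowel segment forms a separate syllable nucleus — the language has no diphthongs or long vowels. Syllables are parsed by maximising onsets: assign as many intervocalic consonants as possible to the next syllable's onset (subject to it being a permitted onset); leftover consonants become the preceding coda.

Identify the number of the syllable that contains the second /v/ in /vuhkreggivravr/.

Vowels present: u, e, i, a; each is a nucleus, giving 4 syllables.
Between /u/ (V1) and /e/ (V2): /hkr/ — longest licit onset from the right is /kr/, leaving /h/ as coda.
Between /e/ (V2) and /i/ (V3): /gg/; trying suffixes from longest down, /g/ is the first permitted one, so coda /g/ | onset /g/.
Between /i/ (V3) and /a/ (V4): cluster /vr/ — /vr/ is itself a permitted onset, so the whole cluster goes right; preceding coda = ∅.
Syllabification: vuh.kreg.gi.vravr.
The second /v/ is in the onset of syllable 4 (/vravr/).

4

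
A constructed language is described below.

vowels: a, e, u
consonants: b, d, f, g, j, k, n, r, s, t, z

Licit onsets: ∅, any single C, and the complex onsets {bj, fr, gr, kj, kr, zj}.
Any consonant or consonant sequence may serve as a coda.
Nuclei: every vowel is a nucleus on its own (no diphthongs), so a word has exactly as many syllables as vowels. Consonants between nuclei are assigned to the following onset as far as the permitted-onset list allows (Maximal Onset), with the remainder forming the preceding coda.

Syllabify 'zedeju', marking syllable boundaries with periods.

Vowels present: e, e, u; each is a nucleus, giving 3 syllables.
/e…e/ gap (V1→V2): just /d/ — single C goes to the following onset.
/e…u/ gap (V2→V3): /j/ → onset of the next syllable (single consonants are always licit onsets).

ze.de.ju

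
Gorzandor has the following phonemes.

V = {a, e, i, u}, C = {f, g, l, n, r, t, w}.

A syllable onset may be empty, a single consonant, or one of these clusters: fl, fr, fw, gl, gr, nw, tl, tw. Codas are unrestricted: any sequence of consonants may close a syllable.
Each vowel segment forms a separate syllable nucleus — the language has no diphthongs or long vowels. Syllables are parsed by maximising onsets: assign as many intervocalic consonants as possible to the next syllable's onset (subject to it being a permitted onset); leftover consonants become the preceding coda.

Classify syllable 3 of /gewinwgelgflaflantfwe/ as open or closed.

closed

The vowels are e, i, e, a, a, e — 6 nuclei, so 6 syllables.
σ1/σ2 boundary: /w/ is a single consonant, so it becomes the next onset.
σ2/σ3 boundary: /nwg/; trying suffixes from longest down, /g/ is the first permitted one, so coda /nw/ | onset /g/.
σ3/σ4 boundary: /lgfl/ — longest licit onset from the right is /fl/, leaving /lg/ as coda.
σ4/σ5 boundary: cluster /fl/ — /fl/ is itself a permitted onset, so the whole cluster goes right; preceding coda = ∅.
σ5/σ6 boundary: /ntfw/ — longest licit onset from the right is /fw/, leaving /nt/ as coda.
Putting it together: ge.winw.gelg.fla.flant.fwe.
Syllable 3 is /gelg/ with coda /lg/, so it is closed.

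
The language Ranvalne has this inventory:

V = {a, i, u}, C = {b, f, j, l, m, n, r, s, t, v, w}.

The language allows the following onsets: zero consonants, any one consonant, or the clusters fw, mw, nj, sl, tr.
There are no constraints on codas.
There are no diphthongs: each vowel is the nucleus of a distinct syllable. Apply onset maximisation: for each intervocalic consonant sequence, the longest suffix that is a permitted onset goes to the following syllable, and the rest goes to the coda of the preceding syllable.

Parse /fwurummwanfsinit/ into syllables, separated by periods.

fwu.rum.mwanf.si.nit

Nuclei (vowels): u, u, a, i, i → 5 syllables.
σ1/σ2 boundary: /r/ → onset of the next syllable (single consonants are always licit onsets).
σ2/σ3 boundary: /mmw/ splits as /m/ + /mw/ (/mw/ is the longest suffix that is a licit onset).
σ3/σ4 boundary: /nfs/ splits as /nf/ + /s/ (/s/ is the longest suffix that is a licit onset).
σ4/σ5 boundary: /n/ → onset of the next syllable (single consonants are always licit onsets).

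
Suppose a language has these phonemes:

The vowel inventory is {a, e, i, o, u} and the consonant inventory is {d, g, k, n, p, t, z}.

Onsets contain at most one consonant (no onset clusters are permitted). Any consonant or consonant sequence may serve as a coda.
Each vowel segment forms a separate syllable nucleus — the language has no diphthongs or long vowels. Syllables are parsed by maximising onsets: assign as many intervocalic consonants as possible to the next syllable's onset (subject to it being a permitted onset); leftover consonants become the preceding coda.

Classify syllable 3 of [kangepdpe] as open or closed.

The vowels are a, e, e — 3 nuclei, so 3 syllables.
V1 /a/ – V2 /e/: /ng/ splits as /n/ + /g/ (/g/ is the longest suffix that is a licit onset).
V2 /e/ – V3 /e/: /pdp/ — longest licit onset from the right is /p/, leaving /pd/ as coda.
Syllabification: kan.gepd.pe.
Syllable 3 is /pe/; it ends in its nucleus with no coda, so it is open.

open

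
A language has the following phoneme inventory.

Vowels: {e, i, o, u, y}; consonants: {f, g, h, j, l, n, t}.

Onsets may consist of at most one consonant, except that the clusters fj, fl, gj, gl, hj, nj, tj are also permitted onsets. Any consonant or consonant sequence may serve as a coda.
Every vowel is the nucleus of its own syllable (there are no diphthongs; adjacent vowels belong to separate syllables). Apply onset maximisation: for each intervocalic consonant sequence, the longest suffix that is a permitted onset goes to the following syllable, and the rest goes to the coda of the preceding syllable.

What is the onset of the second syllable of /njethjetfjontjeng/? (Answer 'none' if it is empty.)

hj

Vowels present: e, e, o, e; each is a nucleus, giving 4 syllables.
Between /e/ (V1) and /e/ (V2): /thj/ — longest licit onset from the right is /hj/, leaving /t/ as coda.
Between /e/ (V2) and /o/ (V3): /tfj/; trying suffixes from longest down, /fj/ is the first permitted one, so coda /t/ | onset /fj/.
Between /o/ (V3) and /e/ (V4): /ntj/ — longest licit onset from the right is /tj/, leaving /n/ as coda.
Result: njet.hjet.fjon.tjeng.
Syllable 2 is /hjet/: onset /hj/, nucleus /e/, coda /t/.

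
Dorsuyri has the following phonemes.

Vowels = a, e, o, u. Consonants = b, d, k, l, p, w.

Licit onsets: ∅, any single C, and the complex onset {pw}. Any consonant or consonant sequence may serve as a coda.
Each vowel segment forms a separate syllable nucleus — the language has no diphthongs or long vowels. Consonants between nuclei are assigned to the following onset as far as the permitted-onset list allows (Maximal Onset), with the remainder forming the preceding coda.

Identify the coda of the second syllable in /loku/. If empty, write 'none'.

The vowels are o, u — 2 nuclei, so 2 syllables.
Between /o/ (V1) and /u/ (V2): just /k/ — single C goes to the following onset.
Result: lo.ku.
Syllable 2 is /ku/: onset /k/, nucleus /u/, coda ∅.

none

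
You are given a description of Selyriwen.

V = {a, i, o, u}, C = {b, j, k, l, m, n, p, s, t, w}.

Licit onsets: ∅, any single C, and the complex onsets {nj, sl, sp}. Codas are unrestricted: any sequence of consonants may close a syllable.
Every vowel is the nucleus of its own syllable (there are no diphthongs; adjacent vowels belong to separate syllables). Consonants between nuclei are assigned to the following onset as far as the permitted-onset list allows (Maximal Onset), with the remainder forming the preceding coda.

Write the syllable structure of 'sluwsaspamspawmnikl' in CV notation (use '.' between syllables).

CCVC.CV.CCVC.CCVCC.CVCC

The vowels are u, a, a, a, i — 5 nuclei, so 5 syllables.
/u…a/ gap (V1→V2): /ws/ — longest licit onset from the right is /s/, leaving /w/ as coda.
/a…a/ gap (V2→V3): /sp/ is a licit onset in full, so it all attaches to the next syllable.
/a…a/ gap (V3→V4): /msp/ — longest licit onset from the right is /sp/, leaving /m/ as coda.
/a…i/ gap (V4→V5): cluster /wmn/ — the longest permitted-onset suffix is /n/; onset = /n/, preceding coda = /wm/.
Result: sluw.sa.spam.spawm.nikl.
Mapping each syllable to C/V: /sluw/ → CCVC, /sa/ → CV, /spam/ → CCVC, /spawm/ → CCVCC, /nikl/ → CVCC.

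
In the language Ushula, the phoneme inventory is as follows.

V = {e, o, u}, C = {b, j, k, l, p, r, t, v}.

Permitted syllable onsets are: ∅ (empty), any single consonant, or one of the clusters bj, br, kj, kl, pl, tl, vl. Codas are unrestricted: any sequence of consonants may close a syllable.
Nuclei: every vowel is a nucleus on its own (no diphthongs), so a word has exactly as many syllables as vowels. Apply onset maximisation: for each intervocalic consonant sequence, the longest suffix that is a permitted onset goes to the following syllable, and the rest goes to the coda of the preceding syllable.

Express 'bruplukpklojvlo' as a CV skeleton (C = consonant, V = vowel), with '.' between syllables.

Nuclei (vowels): u, u, o, o → 4 syllables.
Between /u/ (V1) and /u/ (V2): /pl/ is a licit onset in full, so it all attaches to the next syllable.
Between /u/ (V2) and /o/ (V3): /kpkl/ — longest licit onset from the right is /kl/, leaving /kp/ as coda.
Between /o/ (V3) and /o/ (V4): /jvl/ splits as /j/ + /vl/ (/vl/ is the longest suffix that is a licit onset).
So the parse is bru.plukp.kloj.vlo.
Mapping each syllable to C/V: /bru/ → CCV, /plukp/ → CCVCC, /kloj/ → CCVC, /vlo/ → CCV.

CCV.CCVCC.CCVC.CCV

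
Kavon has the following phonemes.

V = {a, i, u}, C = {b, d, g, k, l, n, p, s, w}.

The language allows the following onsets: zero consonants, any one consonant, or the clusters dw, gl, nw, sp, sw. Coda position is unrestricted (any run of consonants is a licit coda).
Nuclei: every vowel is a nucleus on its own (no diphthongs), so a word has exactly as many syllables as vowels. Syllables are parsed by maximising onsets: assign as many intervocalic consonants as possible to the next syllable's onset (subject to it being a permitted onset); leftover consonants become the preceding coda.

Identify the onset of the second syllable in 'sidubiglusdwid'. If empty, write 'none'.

d

Nuclei (vowels): i, u, i, u, i → 5 syllables.
σ1/σ2 boundary: /d/ is a single consonant, so it becomes the next onset.
σ2/σ3 boundary: /b/ is a single consonant, so it becomes the next onset.
σ3/σ4 boundary: /gl/ — entire cluster is a permitted onset → onset /gl/, coda ∅.
σ4/σ5 boundary: /sdw/; trying suffixes from longest down, /dw/ is the first permitted one, so coda /s/ | onset /dw/.
So the parse is si.du.bi.glus.dwid.
Syllable 2 is /du/: onset /d/, nucleus /u/, coda ∅.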